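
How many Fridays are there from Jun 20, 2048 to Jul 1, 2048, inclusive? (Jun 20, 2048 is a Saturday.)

Jun 20, 2048 is a Saturday; the first Friday on or after it is Jun 26, 2048 (6 days later).
From Jun 26, 2048 to Jul 1, 2048: 4 + 1 = 5 days (rest of Jun, Jul).
5 ÷ 7 = 0 full weeks with remainder 5, so 0 more Fridays after the first → 1.

1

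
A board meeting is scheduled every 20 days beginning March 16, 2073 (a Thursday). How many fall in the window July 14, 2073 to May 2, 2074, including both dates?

Occurrences land 20·i days after March 16, 2073 for i = 0, 1, 2, …
July 14, 2073 is 120 days after the start; 120 ÷ 20 = 6 remainder 0. First occurrence in the window: #7 on July 14, 2073 (6×20 = 120 days in).
May 2, 2074 is 412 days after the start; 412 ÷ 20 = 20 remainder 12. Last occurrence in the window: #21 on April 20, 2074.
Occurrences #7 through #21: 15 in total.

15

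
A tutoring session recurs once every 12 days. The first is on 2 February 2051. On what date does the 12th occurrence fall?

14 June 2051

The 12th occurrence is 11 intervals after the first: 11 × 12 = 132 days after 2 February 2051.
February has 28 days — 26 days to the end of February leaves 106.
March has 31 days (75 left).
April has 30 days (45 left).
May has 31 days (14 left).
14 days into June → 14 June 2051.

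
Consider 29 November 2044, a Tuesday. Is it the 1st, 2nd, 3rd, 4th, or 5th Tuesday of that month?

5th

Day 29 falls in week ⌈29/7⌉ of the month.
Days 1–7 hold the 1st Tuesday, 8–14 the 2nd, 15–21 the 3rd, 22–28 the 4th, 29–31 the 5th.
29 is in the range for the 5th.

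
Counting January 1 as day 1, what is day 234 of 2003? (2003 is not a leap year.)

January has 31 days (234 − 31 = 203 remain).
February has 28 days (203 − 28 = 175 remain).
March has 31 days (175 − 31 = 144 remain).
April has 30 days (144 − 30 = 114 remain).
May has 31 days (114 − 31 = 83 remain).
June has 30 days (83 − 30 = 53 remain).
July has 31 days (53 − 31 = 22 remain).
22 into August → August 22.

2003-08-22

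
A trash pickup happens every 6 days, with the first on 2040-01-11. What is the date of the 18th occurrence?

2040-04-22

The 18th occurrence is 17 intervals after the first: 17 × 6 = 102 days after 2040-01-11.
January has 31 days — 20 days to the end of January leaves 82.
February has 29 days (53 left).
March has 31 days (22 left).
22 days into April → 2040-04-22.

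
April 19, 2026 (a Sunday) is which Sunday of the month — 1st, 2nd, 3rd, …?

Day 19 falls in week ⌈19/7⌉ of the month.
Days 1–7 hold the 1st Sunday, 8–14 the 2nd, 15–21 the 3rd, 22–28 the 4th, 29–31 the 5th.
19 is in the range for the 3rd.

3rd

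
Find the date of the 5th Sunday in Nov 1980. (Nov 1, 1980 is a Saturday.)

Nov 30, 1980

Nov 1980 begins on a Saturday, so the first Sunday is Nov 2 (1 day later).
The 5th Sunday is 4 weeks later: 2 + 28 = 30.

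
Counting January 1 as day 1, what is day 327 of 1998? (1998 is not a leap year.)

1998-11-23

January has 31 days (327 − 31 = 296 remain).
February has 28 days (296 − 28 = 268 remain).
March has 31 days (268 − 31 = 237 remain).
April has 30 days (237 − 30 = 207 remain).
May has 31 days (207 − 31 = 176 remain).
June has 30 days (176 − 30 = 146 remain).
July has 31 days (146 − 31 = 115 remain).
August has 31 days (115 − 31 = 84 remain).
September has 30 days (84 − 30 = 54 remain).
October has 31 days (54 − 31 = 23 remain).
23 into November → November 23.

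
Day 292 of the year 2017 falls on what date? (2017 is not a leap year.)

19 October 2017

January has 31 days (292 − 31 = 261 remain).
February has 28 days (261 − 28 = 233 remain).
March has 31 days (233 − 31 = 202 remain).
April has 30 days (202 − 30 = 172 remain).
May has 31 days (172 − 31 = 141 remain).
June has 30 days (141 − 30 = 111 remain).
July has 31 days (111 − 31 = 80 remain).
August has 31 days (80 − 31 = 49 remain).
September has 30 days (49 − 30 = 19 remain).
19 into October → October 19.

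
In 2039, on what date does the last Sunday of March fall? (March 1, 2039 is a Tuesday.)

March 27, 2039

March 2039 begins on a Tuesday, so the first Sunday is March 6 (5 days later).
March 2039 has 31 days. Adding weeks: 6, 13, 20, 27 — the last one ≤ 31 is the 27th.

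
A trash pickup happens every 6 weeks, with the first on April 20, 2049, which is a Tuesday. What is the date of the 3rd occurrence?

The 3rd occurrence is 2 intervals after the first: 2 × 42 = 84 days after April 20, 2049.
April has 30 days — 10 days to the end of April leaves 74.
May has 31 days (43 left).
June has 30 days (13 left).
13 days into July → July 13, 2049.

July 13, 2049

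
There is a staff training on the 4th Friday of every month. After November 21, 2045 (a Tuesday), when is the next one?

November 24, 2045

November 2045 starts on a Wednesday; its first Friday is the 3rd, so the 4th Friday is the 24th — November 24, 2045.
November 24, 2045 is after November 21, 2045, so that is the next one.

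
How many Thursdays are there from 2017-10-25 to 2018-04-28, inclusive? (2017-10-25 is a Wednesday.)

2017-10-25 is a Wednesday; the first Thursday on or after it is 2017-10-26 (1 day later).
From 2017-10-26 to 2018-04-28: 5 + 30 + 31 + 31 + 28 + 31 + 28 = 184 days (rest of October, November, December, January, February, March, April).
184 ÷ 7 = 26 full weeks with remainder 2, so 26 more Thursdays after the first → 27.

27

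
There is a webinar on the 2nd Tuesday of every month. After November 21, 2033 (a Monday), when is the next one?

December 13, 2033

November 2033 starts on a Tuesday; its first Tuesday is the 1st, so the 2nd Tuesday is the 8th — November 8, 2033.
That is not after November 21, 2033, so look at December 2033.
December 2033 starts on a Thursday; its first Tuesday is the 6th, so the 2nd Tuesday is the 13th — December 13, 2033.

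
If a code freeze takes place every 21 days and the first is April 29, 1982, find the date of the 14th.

January 27, 1983

The 14th occurrence is 13 intervals after the first: 13 × 21 = 273 days after April 29, 1982.
April has 30 days — 1 day to the end of April leaves 272.
May has 31 days (241 left).
June has 30 days (211 left).
July has 31 days (180 left).
August has 31 days (149 left).
September has 30 days (119 left).
October has 31 days (88 left).
November has 30 days (58 left).
December has 31 days (27 left).
27 days into January → January 27, 1983.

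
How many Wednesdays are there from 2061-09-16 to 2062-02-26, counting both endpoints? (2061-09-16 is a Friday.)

2061-09-16 is a Friday; the first Wednesday on or after it is 2061-09-21 (5 days later).
From 2061-09-21 to 2062-02-26: 9 + 31 + 30 + 31 + 31 + 26 = 158 days (rest of September, October, November, December, January, February).
158 ÷ 7 = 22 full weeks with remainder 4, so 22 more Wednesdays after the first → 23.

23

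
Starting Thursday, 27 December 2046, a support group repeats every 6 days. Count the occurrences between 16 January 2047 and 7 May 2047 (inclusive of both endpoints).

Occurrences land 6·i days after 27 December 2046 for i = 0, 1, 2, …
16 January 2047 is 20 days after the start; 20 ÷ 6 = 3 remainder 2; since the remainder is 2, round up to i = 4. First occurrence in the window: #5 on 20 January 2047 (4×6 = 24 days in).
7 May 2047 is 131 days after the start; 131 ÷ 6 = 21 remainder 5. Last occurrence in the window: #22 on 2 May 2047.
Occurrences #5 through #22: 18 in total.

18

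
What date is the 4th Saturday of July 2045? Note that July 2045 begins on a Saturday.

July 2045 begins on a Saturday, so the first Saturday is July 1.
The 4th Saturday is 3 weeks later: 1 + 21 = 22.

2045-07-22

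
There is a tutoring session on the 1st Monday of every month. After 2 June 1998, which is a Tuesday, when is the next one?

June 1998 starts on a Monday, so its 1st Monday is 1 June 1998.
That is not after 2 June 1998, so look at July 1998.
July 1998 starts on a Wednesday, so its 1st Monday is 6 July 1998 (5 days in).

6 July 1998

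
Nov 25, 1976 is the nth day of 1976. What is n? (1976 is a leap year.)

Days in months before Nov: 31 + 29 + 31 + 30 + 31 + 30 + 31 + 31 + 30 + 31 = 305.
Plus 25 days into Nov → day 330.

330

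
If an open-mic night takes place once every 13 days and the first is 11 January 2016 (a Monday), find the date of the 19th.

1 September 2016

The 19th occurrence is 18 intervals after the first: 18 × 13 = 234 days after 11 January 2016.
January has 31 days — 20 days to the end of January leaves 214.
February has 29 days (185 left).
March has 31 days (154 left).
April has 30 days (124 left).
May has 31 days (93 left).
June has 30 days (63 left).
July has 31 days (32 left).
August has 31 days (1 left).
1 day into September → 1 September 2016.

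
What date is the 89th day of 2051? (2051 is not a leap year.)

30 March 2051

January has 31 days (89 − 31 = 58 remain).
February has 28 days (58 − 28 = 30 remain).
30 into March → March 30.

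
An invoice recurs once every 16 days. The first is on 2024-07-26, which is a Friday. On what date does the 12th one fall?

The 12th occurrence is 11 intervals after the first: 11 × 16 = 176 days after 2024-07-26.
July has 31 days — 5 days to the end of July leaves 171.
August has 31 days (140 left).
September has 30 days (110 left).
October has 31 days (79 left).
November has 30 days (49 left).
December has 31 days (18 left).
18 days into January → 2025-01-18.

2025-01-18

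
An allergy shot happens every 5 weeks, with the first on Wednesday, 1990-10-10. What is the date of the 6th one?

1991-04-03

The 6th occurrence is 5 intervals after the first: 5 × 35 = 175 days after 1990-10-10.
October has 31 days — 21 days to the end of October leaves 154.
November has 30 days (124 left).
December has 31 days (93 left).
January has 31 days (62 left).
February has 28 days (34 left).
March has 31 days (3 left).
3 days into April → 1991-04-03.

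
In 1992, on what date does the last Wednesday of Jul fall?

The first Wednesday of Jul 1992 is Jul 1.
Jul 1992 has 31 days. Adding weeks: 1, 8, 15, 22, 29 — the last one ≤ 31 is the 29th.

Jul 29, 1992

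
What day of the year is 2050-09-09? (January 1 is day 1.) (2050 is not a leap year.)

252

Days in months before September: 31 + 28 + 31 + 30 + 31 + 30 + 31 + 31 = 243.
Plus 9 days into September → day 252.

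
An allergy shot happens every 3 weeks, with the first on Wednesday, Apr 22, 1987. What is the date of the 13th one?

The 13th occurrence is 12 intervals after the first: 12 × 21 = 252 days after Apr 22, 1987.
Apr has 30 days — 8 days to the end of Apr leaves 244.
May has 31 days (213 left).
Jun has 30 days (183 left).
Jul has 31 days (152 left).
Aug has 31 days (121 left).
Sep has 30 days (91 left).
Oct has 31 days (60 left).
Nov has 30 days (30 left).
30 days into Dec → Dec 30, 1987.

Dec 30, 1987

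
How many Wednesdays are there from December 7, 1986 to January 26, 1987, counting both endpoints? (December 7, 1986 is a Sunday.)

7

December 7, 1986 is a Sunday; the first Wednesday on or after it is December 10, 1986 (3 days later).
From December 10, 1986 to January 26, 1987: 21 + 26 = 47 days (rest of December, January).
47 ÷ 7 = 6 full weeks with remainder 5, so 6 more Wednesdays after the first → 7.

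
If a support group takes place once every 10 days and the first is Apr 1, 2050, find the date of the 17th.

The 17th occurrence is 16 intervals after the first: 16 × 10 = 160 days after Apr 1, 2050.
Apr has 30 days — 29 days to the end of Apr leaves 131.
May has 31 days (100 left).
Jun has 30 days (70 left).
Jul has 31 days (39 left).
Aug has 31 days (8 left).
8 days into Sep → Sep 8, 2050.

Sep 8, 2050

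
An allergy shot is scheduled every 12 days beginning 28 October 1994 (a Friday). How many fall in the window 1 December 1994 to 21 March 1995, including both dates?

10

Occurrences land 12·i days after 28 October 1994 for i = 0, 1, 2, …
1 December 1994 is 34 days after the start; 34 ÷ 12 = 2 remainder 10; since the remainder is 10, round up to i = 3. First occurrence in the window: #4 on 3 December 1994 (3×12 = 36 days in).
21 March 1995 is 144 days after the start; 144 ÷ 12 = 12 remainder 0. Last occurrence in the window: #13 on 21 March 1995.
Occurrences #4 through #13: 10 in total.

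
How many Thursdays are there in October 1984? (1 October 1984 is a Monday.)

1 October 1984 is a Monday; the first Thursday on or after it is 4 October 1984 (3 days later).
From 4 October 1984 to 31 October 1984 is 31 − 4 = 27 days.
27 ÷ 7 = 3 full weeks with remainder 6, so 3 more Thursdays after the first → 4.

4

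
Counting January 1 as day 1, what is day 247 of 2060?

January has 31 days (247 − 31 = 216 remain).
February has 29 days (216 − 29 = 187 remain).
March has 31 days (187 − 31 = 156 remain).
April has 30 days (156 − 30 = 126 remain).
May has 31 days (126 − 31 = 95 remain).
June has 30 days (95 − 30 = 65 remain).
July has 31 days (65 − 31 = 34 remain).
August has 31 days (34 − 31 = 3 remain).
3 into September → September 3.

2060-09-03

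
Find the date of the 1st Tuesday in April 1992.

7 April 1992

The first Tuesday of April 1992 is April 7.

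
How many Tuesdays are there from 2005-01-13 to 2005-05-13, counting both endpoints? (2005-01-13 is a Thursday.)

17

2005-01-13 is a Thursday; the first Tuesday on or after it is 2005-01-18 (5 days later).
From 2005-01-18 to 2005-05-13: 13 + 28 + 31 + 30 + 13 = 115 days (rest of January, February, March, April, May).
115 ÷ 7 = 16 full weeks with remainder 3, so 16 more Tuesdays after the first → 17.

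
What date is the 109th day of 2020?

April 18, 2020

January has 31 days (109 − 31 = 78 remain).
February has 29 days (78 − 29 = 49 remain).
March has 31 days (49 − 31 = 18 remain).
18 into April → April 18.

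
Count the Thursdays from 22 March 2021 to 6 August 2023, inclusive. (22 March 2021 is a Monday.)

124

22 March 2021 is a Monday; the first Thursday on or after it is 25 March 2021 (3 days later).
From 25 March 2021 to 6 August 2023: 281 + 365 + 218 = 864 days (rest of 2021, 2022, to 6 August 2023 in 2023).
864 ÷ 7 = 123 full weeks with remainder 3, so 123 more Thursdays after the first → 124.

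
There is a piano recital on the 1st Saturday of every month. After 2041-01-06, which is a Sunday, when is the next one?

2041-02-02

January 2041 starts on a Tuesday, so its 1st Saturday is 2041-01-05 (4 days in).
That is not after 2041-01-06, so look at February 2041.
February 2041 starts on a Friday, so its 1st Saturday is 2041-02-02 (1 day in).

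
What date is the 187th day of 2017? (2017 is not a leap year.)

6 July 2017

January has 31 days (187 − 31 = 156 remain).
February has 28 days (156 − 28 = 128 remain).
March has 31 days (128 − 31 = 97 remain).
April has 30 days (97 − 30 = 67 remain).
May has 31 days (67 − 31 = 36 remain).
June has 30 days (36 − 30 = 6 remain).
6 into July → July 6.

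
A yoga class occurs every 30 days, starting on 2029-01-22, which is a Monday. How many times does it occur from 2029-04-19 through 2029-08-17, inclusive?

Occurrences land 30·i days after 2029-01-22 for i = 0, 1, 2, …
2029-04-19 is 87 days after the start; 87 ÷ 30 = 2 remainder 27; since the remainder is 27, round up to i = 3. First occurrence in the window: #4 on 2029-04-22 (3×30 = 90 days in).
2029-08-17 is 207 days after the start; 207 ÷ 30 = 6 remainder 27. Last occurrence in the window: #7 on 2029-07-21.
Occurrences #4 through #7: 4 in total.

4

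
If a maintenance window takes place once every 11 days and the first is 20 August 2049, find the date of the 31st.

The 31st occurrence is 30 intervals after the first: 30 × 11 = 330 days after 20 August 2049.
August has 31 days — 11 days to the end of August leaves 319.
September has 30 days (289 left).
October has 31 days (258 left).
November has 30 days (228 left).
December has 31 days (197 left).
January has 31 days (166 left).
February has 28 days (138 left).
March has 31 days (107 left).
April has 30 days (77 left).
May has 31 days (46 left).
June has 30 days (16 left).
16 days into July → 16 July 2050.

16 July 2050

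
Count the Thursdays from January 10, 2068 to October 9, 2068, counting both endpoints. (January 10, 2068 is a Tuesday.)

39

January 10, 2068 is a Tuesday; the first Thursday on or after it is January 12, 2068 (2 days later).
From January 12, 2068 to October 9, 2068: 19 + 29 + 31 + 30 + 31 + 30 + 31 + 31 + 30 + 9 = 271 days (rest of January, February, March, April, May, June, July, August, September, October).
271 ÷ 7 = 38 full weeks with remainder 5, so 38 more Thursdays after the first → 39.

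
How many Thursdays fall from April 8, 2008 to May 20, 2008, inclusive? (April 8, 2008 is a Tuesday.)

6

April 8, 2008 is a Tuesday; the first Thursday on or after it is April 10, 2008 (2 days later).
From April 10, 2008 to May 20, 2008: 20 + 20 = 40 days (rest of April, May).
40 ÷ 7 = 5 full weeks with remainder 5, so 5 more Thursdays after the first → 6.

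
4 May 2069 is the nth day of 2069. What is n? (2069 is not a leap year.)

124

Days in months before May: 31 + 28 + 31 + 30 = 120.
Plus 4 days into May → day 124.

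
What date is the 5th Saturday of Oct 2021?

Oct 30, 2021

The first Saturday of Oct 2021 is Oct 2.
The 5th Saturday is 4 weeks later: 2 + 28 = 30.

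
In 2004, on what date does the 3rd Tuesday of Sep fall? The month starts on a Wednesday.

Sep 2004 begins on a Wednesday, so the first Tuesday is Sep 7 (6 days later).
The 3rd Tuesday is 2 weeks later: 7 + 14 = 21.

Sep 21, 2004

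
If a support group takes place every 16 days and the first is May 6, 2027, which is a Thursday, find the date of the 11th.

The 11th occurrence is 10 intervals after the first: 10 × 16 = 160 days after May 6, 2027.
May has 31 days — 25 days to the end of May leaves 135.
Jun has 30 days (105 left).
Jul has 31 days (74 left).
Aug has 31 days (43 left).
Sep has 30 days (13 left).
13 days into Oct → Oct 13, 2027.

Oct 13, 2027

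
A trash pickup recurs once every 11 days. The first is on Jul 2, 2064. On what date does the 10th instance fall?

The 10th occurrence is 9 intervals after the first: 9 × 11 = 99 days after Jul 2, 2064.
Jul has 31 days — 29 days to the end of Jul leaves 70.
Aug has 31 days (39 left).
Sep has 30 days (9 left).
9 days into Oct → Oct 9, 2064.

Oct 9, 2064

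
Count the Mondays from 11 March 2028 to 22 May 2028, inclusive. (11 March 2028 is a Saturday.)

11 March 2028 is a Saturday; the first Monday on or after it is 13 March 2028 (2 days later).
From 13 March 2028 to 22 May 2028: 18 + 30 + 22 = 70 days (rest of March, April, May).
70 ÷ 7 = 10 full weeks with remainder 0, so 10 more Mondays after the first → 11.

11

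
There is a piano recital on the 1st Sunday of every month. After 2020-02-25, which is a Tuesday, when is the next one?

2020-03-01

February 2020 starts on a Saturday, so its 1st Sunday is 2020-02-02 (1 day in).
That is not after 2020-02-25, so look at March 2020.
March 2020 starts on a Sunday, so its 1st Sunday is 2020-03-01.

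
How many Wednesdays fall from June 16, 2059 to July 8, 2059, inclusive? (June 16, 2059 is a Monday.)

June 16, 2059 is a Monday; the first Wednesday on or after it is June 18, 2059 (2 days later).
From June 18, 2059 to July 8, 2059: 12 + 8 = 20 days (rest of June, July).
20 ÷ 7 = 2 full weeks with remainder 6, so 2 more Wednesdays after the first → 3.

3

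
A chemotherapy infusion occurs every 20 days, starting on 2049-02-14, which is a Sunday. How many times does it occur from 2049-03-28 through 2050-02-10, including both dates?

Occurrences land 20·i days after 2049-02-14 for i = 0, 1, 2, …
2049-03-28 is 42 days after the start; 42 ÷ 20 = 2 remainder 2; since the remainder is 2, round up to i = 3. First occurrence in the window: #4 on 2049-04-15 (3×20 = 60 days in).
2050-02-10 is 361 days after the start; 361 ÷ 20 = 18 remainder 1. Last occurrence in the window: #19 on 2050-02-09.
Occurrences #4 through #19: 16 in total.

16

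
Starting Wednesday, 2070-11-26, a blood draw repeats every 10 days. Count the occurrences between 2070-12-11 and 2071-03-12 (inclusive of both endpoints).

9

Occurrences land 10·i days after 2070-11-26 for i = 0, 1, 2, …
2070-12-11 is 15 days after the start; 15 ÷ 10 = 1 remainder 5; since the remainder is 5, round up to i = 2. First occurrence in the window: #3 on 2070-12-16 (2×10 = 20 days in).
2071-03-12 is 106 days after the start; 106 ÷ 10 = 10 remainder 6. Last occurrence in the window: #11 on 2071-03-06.
Occurrences #3 through #11: 9 in total.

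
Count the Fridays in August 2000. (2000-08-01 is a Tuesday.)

4

2000-08-01 is a Tuesday; the first Friday on or after it is 2000-08-04 (3 days later).
From 2000-08-04 to 2000-08-31 is 31 − 4 = 27 days.
27 ÷ 7 = 3 full weeks with remainder 6, so 3 more Fridays after the first → 4.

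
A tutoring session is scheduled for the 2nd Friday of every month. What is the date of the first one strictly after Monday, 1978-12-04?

December 1978 starts on a Friday; its first Friday is the 1st, so the 2nd Friday is the 8th — 1978-12-08.
1978-12-08 is after 1978-12-04, so that is the next one.

1978-12-08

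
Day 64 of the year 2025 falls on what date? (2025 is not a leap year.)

January has 31 days (64 − 31 = 33 remain).
February has 28 days (33 − 28 = 5 remain).
5 into March → March 5.

2025-03-05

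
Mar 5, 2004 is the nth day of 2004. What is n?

Days in months before Mar: 31 + 29 = 60.
Plus 5 days into Mar → day 65.

65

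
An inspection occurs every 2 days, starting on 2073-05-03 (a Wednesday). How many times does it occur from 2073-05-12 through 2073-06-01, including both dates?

Occurrences land 2·i days after 2073-05-03 for i = 0, 1, 2, …
2073-05-12 is 9 days after the start; 9 ÷ 2 = 4 remainder 1; since the remainder is 1, round up to i = 5. First occurrence in the window: #6 on 2073-05-13 (5×2 = 10 days in).
2073-06-01 is 29 days after the start; 29 ÷ 2 = 14 remainder 1. Last occurrence in the window: #15 on 2073-05-31.
Occurrences #6 through #15: 10 in total.

10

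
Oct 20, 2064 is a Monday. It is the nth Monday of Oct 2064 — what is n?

Day 20 falls in week ⌈20/7⌉ of the month.
Days 1–7 hold the 1st Monday, 8–14 the 2nd, 15–21 the 3rd, 22–28 the 4th, 29–31 the 5th.
20 is in the range for the 3rd.

3rd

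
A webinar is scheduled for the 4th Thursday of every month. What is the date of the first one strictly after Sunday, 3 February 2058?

28 February 2058

February 2058 starts on a Friday; its first Thursday is the 7th, so the 4th Thursday is the 28th — 28 February 2058.
28 February 2058 is after 3 February 2058, so that is the next one.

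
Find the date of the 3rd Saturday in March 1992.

March 21, 1992

The first Saturday of March 1992 is March 7.
The 3rd Saturday is 2 weeks later: 7 + 14 = 21.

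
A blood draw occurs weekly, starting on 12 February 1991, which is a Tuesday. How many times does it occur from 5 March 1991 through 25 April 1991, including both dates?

Occurrences land 7·i days after 12 February 1991 for i = 0, 1, 2, …
5 March 1991 is 21 days after the start; 21 ÷ 7 = 3 remainder 0. First occurrence in the window: #4 on 5 March 1991 (3×7 = 21 days in).
25 April 1991 is 72 days after the start; 72 ÷ 7 = 10 remainder 2. Last occurrence in the window: #11 on 23 April 1991.
Occurrences #4 through #11: 8 in total.

8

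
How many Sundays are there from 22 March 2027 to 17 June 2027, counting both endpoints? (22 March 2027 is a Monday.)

12

22 March 2027 is a Monday; the first Sunday on or after it is 28 March 2027 (6 days later).
From 28 March 2027 to 17 June 2027: 3 + 30 + 31 + 17 = 81 days (rest of March, April, May, June).
81 ÷ 7 = 11 full weeks with remainder 4, so 11 more Sundays after the first → 12.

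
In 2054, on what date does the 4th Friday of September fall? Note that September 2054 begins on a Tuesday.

September 25, 2054

September 2054 begins on a Tuesday, so the first Friday is September 4 (3 days later).
The 4th Friday is 3 weeks later: 4 + 21 = 25.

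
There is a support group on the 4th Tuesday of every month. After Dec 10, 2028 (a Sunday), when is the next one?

Dec 2028 starts on a Friday; its first Tuesday is the 5th, so the 4th Tuesday is the 26th — Dec 26, 2028.
Dec 26, 2028 is after Dec 10, 2028, so that is the next one.

Dec 26, 2028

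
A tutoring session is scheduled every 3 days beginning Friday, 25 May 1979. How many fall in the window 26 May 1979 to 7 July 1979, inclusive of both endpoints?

Occurrences land 3·i days after 25 May 1979 for i = 0, 1, 2, …
26 May 1979 is 1 day after the start; 1 ÷ 3 = 0 remainder 1; since the remainder is 1, round up to i = 1. First occurrence in the window: #2 on 28 May 1979 (1×3 = 3 days in).
7 July 1979 is 43 days after the start; 43 ÷ 3 = 14 remainder 1. Last occurrence in the window: #15 on 6 July 1979.
Occurrences #2 through #15: 14 in total.

14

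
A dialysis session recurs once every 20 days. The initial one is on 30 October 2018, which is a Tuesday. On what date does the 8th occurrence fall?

19 March 2019

The 8th occurrence is 7 intervals after the first: 7 × 20 = 140 days after 30 October 2018.
October has 31 days — 1 day to the end of October leaves 139.
November has 30 days (109 left).
December has 31 days (78 left).
January has 31 days (47 left).
February has 28 days (19 left).
19 days into March → 19 March 2019.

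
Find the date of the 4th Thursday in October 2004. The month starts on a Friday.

October 2004 begins on a Friday, so the first Thursday is October 7 (6 days later).
The 4th Thursday is 3 weeks later: 7 + 21 = 28.

28 October 2004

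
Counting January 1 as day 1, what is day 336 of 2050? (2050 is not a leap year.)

January has 31 days (336 − 31 = 305 remain).
February has 28 days (305 − 28 = 277 remain).
March has 31 days (277 − 31 = 246 remain).
April has 30 days (246 − 30 = 216 remain).
May has 31 days (216 − 31 = 185 remain).
June has 30 days (185 − 30 = 155 remain).
July has 31 days (155 − 31 = 124 remain).
August has 31 days (124 − 31 = 93 remain).
September has 30 days (93 − 30 = 63 remain).
October has 31 days (63 − 31 = 32 remain).
November has 30 days (32 − 30 = 2 remain).
2 into December → December 2.

December 2, 2050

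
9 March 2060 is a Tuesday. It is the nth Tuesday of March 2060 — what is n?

Day 9 falls in week ⌈9/7⌉ of the month.
Days 1–7 hold the 1st Tuesday, 8–14 the 2nd, 15–21 the 3rd, 22–28 the 4th, 29–31 the 5th.
9 is in the range for the 2nd.

2nd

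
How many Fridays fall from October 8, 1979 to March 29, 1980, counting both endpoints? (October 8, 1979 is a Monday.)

October 8, 1979 is a Monday; the first Friday on or after it is October 12, 1979 (4 days later).
From October 12, 1979 to March 29, 1980: 19 + 30 + 31 + 31 + 29 + 29 = 169 days (rest of October, November, December, January, February, March).
169 ÷ 7 = 24 full weeks with remainder 1, so 24 more Fridays after the first → 25.

25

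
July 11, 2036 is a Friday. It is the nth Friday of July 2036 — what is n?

2nd

Day 11 falls in week ⌈11/7⌉ of the month.
Days 1–7 hold the 1st Friday, 8–14 the 2nd, 15–21 the 3rd, 22–28 the 4th, 29–31 the 5th.
11 is in the range for the 2nd.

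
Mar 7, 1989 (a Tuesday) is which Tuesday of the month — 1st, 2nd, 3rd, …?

1st

Day 7 falls in week ⌈7/7⌉ of the month.
Days 1–7 hold the 1st Tuesday, 8–14 the 2nd, 15–21 the 3rd, 22–28 the 4th, 29–31 the 5th.
7 is in the range for the 1st.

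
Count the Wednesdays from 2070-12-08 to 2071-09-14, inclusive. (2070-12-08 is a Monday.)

2070-12-08 is a Monday; the first Wednesday on or after it is 2070-12-10 (2 days later).
From 2070-12-10 to 2071-09-14: 21 + 31 + 28 + 31 + 30 + 31 + 30 + 31 + 31 + 14 = 278 days (rest of December, January, February, March, April, May, June, July, August, September).
278 ÷ 7 = 39 full weeks with remainder 5, so 39 more Wednesdays after the first → 40.

40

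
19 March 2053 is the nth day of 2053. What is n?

78

Days in months before March: 31 + 28 = 59.
Plus 19 days into March → day 78.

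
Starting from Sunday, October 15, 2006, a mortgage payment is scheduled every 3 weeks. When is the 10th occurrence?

The 10th occurrence is 9 intervals after the first: 9 × 21 = 189 days after October 15, 2006.
October has 31 days — 16 days to the end of October leaves 173.
November has 30 days (143 left).
December has 31 days (112 left).
January has 31 days (81 left).
February has 28 days (53 left).
March has 31 days (22 left).
22 days into April → April 22, 2007.

April 22, 2007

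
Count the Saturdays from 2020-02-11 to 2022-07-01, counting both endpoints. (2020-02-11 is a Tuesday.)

2020-02-11 is a Tuesday; the first Saturday on or after it is 2020-02-15 (4 days later).
From 2020-02-15 to 2022-07-01: 320 + 365 + 182 = 867 days (rest of 2020, 2021, to 2022-07-01 in 2022).
867 ÷ 7 = 123 full weeks with remainder 6, so 123 more Saturdays after the first → 124.

124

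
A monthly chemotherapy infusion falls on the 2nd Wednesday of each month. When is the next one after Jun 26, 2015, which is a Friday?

Jul 8, 2015

Jun 2015 starts on a Monday; its first Wednesday is the 3rd, so the 2nd Wednesday is the 10th — Jun 10, 2015.
That is not after Jun 26, 2015, so look at Jul 2015.
Jul 2015 starts on a Wednesday; its first Wednesday is the 1st, so the 2nd Wednesday is the 8th — Jul 8, 2015.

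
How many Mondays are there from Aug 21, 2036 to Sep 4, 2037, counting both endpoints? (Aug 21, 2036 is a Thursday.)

Aug 21, 2036 is a Thursday; the first Monday on or after it is Aug 25, 2036 (4 days later).
From Aug 25, 2036 to Sep 4, 2037: 128 + 247 = 375 days (rest of 2036, to Sep 4, 2037 in 2037).
375 ÷ 7 = 53 full weeks with remainder 4, so 53 more Mondays after the first → 54.

54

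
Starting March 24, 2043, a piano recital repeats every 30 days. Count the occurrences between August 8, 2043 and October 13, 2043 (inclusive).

Occurrences land 30·i days after March 24, 2043 for i = 0, 1, 2, …
August 8, 2043 is 137 days after the start; 137 ÷ 30 = 4 remainder 17; since the remainder is 17, round up to i = 5. First occurrence in the window: #6 on August 21, 2043 (5×30 = 150 days in).
October 13, 2043 is 203 days after the start; 203 ÷ 30 = 6 remainder 23. Last occurrence in the window: #7 on September 20, 2043.
Occurrences #6 through #7: 2 in total.

2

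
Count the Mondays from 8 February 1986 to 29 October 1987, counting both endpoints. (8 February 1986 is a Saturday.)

8 February 1986 is a Saturday; the first Monday on or after it is 10 February 1986 (2 days later).
From 10 February 1986 to 29 October 1987: 324 + 302 = 626 days (rest of 1986, to 29 October 1987 in 1987).
626 ÷ 7 = 89 full weeks with remainder 3, so 89 more Mondays after the first → 90.

90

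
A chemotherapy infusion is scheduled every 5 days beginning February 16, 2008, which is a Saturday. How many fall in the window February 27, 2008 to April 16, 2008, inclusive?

Occurrences land 5·i days after February 16, 2008 for i = 0, 1, 2, …
February 27, 2008 is 11 days after the start; 11 ÷ 5 = 2 remainder 1; since the remainder is 1, round up to i = 3. First occurrence in the window: #4 on March 2, 2008 (3×5 = 15 days in).
April 16, 2008 is 60 days after the start; 60 ÷ 5 = 12 remainder 0. Last occurrence in the window: #13 on April 16, 2008.
Occurrences #4 through #13: 10 in total.

10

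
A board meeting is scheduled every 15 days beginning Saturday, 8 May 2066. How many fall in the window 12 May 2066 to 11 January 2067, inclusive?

Occurrences land 15·i days after 8 May 2066 for i = 0, 1, 2, …
12 May 2066 is 4 days after the start; 4 ÷ 15 = 0 remainder 4; since the remainder is 4, round up to i = 1. First occurrence in the window: #2 on 23 May 2066 (1×15 = 15 days in).
11 January 2067 is 248 days after the start; 248 ÷ 15 = 16 remainder 8. Last occurrence in the window: #17 on 3 January 2067.
Occurrences #2 through #17: 16 in total.

16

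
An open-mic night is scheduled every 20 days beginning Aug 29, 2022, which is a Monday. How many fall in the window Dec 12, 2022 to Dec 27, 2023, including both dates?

Occurrences land 20·i days after Aug 29, 2022 for i = 0, 1, 2, …
Dec 12, 2022 is 105 days after the start; 105 ÷ 20 = 5 remainder 5; since the remainder is 5, round up to i = 6. First occurrence in the window: #7 on Dec 27, 2022 (6×20 = 120 days in).
Dec 27, 2023 is 485 days after the start; 485 ÷ 20 = 24 remainder 5. Last occurrence in the window: #25 on Dec 22, 2023.
Occurrences #7 through #25: 19 in total.

19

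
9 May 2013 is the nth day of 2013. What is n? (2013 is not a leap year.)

129

Days in months before May: 31 + 28 + 31 + 30 = 120.
Plus 9 days into May → day 129.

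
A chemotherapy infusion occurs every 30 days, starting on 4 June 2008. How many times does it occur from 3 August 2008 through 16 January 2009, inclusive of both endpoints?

Occurrences land 30·i days after 4 June 2008 for i = 0, 1, 2, …
3 August 2008 is 60 days after the start; 60 ÷ 30 = 2 remainder 0. First occurrence in the window: #3 on 3 August 2008 (2×30 = 60 days in).
16 January 2009 is 226 days after the start; 226 ÷ 30 = 7 remainder 16. Last occurrence in the window: #8 on 31 December 2008.
Occurrences #3 through #8: 6 in total.

6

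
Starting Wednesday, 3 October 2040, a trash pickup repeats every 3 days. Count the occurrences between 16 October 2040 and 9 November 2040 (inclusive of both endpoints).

Occurrences land 3·i days after 3 October 2040 for i = 0, 1, 2, …
16 October 2040 is 13 days after the start; 13 ÷ 3 = 4 remainder 1; since the remainder is 1, round up to i = 5. First occurrence in the window: #6 on 18 October 2040 (5×3 = 15 days in).
9 November 2040 is 37 days after the start; 37 ÷ 3 = 12 remainder 1. Last occurrence in the window: #13 on 8 November 2040.
Occurrences #6 through #13: 8 in total.

8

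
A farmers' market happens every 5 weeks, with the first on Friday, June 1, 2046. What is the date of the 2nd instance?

The 2nd occurrence is 1 interval after the first: 1 × 35 = 35 days after June 1, 2046.
June has 30 days — 29 days to the end of June leaves 6.
6 days into July → July 6, 2046.

July 6, 2046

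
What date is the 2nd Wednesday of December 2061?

The first Wednesday of December 2061 is December 7.
The 2nd Wednesday is 1 weeks later: 7 + 7 = 14.

2061-12-14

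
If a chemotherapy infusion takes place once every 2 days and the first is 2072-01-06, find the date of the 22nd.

The 22nd occurrence is 21 intervals after the first: 21 × 2 = 42 days after 2072-01-06.
January has 31 days — 25 days to the end of January leaves 17.
17 days into February → 2072-02-17.

2072-02-17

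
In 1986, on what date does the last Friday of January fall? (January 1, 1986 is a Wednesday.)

January 1986 begins on a Wednesday, so the first Friday is January 3 (2 days later).
January 1986 has 31 days. Adding weeks: 3, 10, 17, 24, 31 — the last one ≤ 31 is the 31st.

31 January 1986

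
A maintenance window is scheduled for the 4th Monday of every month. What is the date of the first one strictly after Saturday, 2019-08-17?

2019-08-26

August 2019 starts on a Thursday; its first Monday is the 5th, so the 4th Monday is the 26th — 2019-08-26.
2019-08-26 is after 2019-08-17, so that is the next one.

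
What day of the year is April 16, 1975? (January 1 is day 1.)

106

Days in months before April: 31 + 28 + 31 = 90.
Plus 16 days into April → day 106.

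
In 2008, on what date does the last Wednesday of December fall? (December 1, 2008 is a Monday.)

December 2008 begins on a Monday, so the first Wednesday is December 3 (2 days later).
December 2008 has 31 days. Adding weeks: 3, 10, 17, 24, 31 — the last one ≤ 31 is the 31st.

December 31, 2008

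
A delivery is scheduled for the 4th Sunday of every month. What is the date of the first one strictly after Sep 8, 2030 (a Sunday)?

Sep 22, 2030

Sep 2030 starts on a Sunday; its first Sunday is the 1st, so the 4th Sunday is the 22nd — Sep 22, 2030.
Sep 22, 2030 is after Sep 8, 2030, so that is the next one.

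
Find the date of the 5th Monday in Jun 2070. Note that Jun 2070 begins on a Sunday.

Jun 30, 2070

Jun 2070 begins on a Sunday, so the first Monday is Jun 2 (1 day later).
The 5th Monday is 4 weeks later: 2 + 28 = 30.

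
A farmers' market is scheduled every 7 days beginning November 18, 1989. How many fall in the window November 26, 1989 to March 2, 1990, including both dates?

13

Occurrences land 7·i days after November 18, 1989 for i = 0, 1, 2, …
November 26, 1989 is 8 days after the start; 8 ÷ 7 = 1 remainder 1; since the remainder is 1, round up to i = 2. First occurrence in the window: #3 on December 2, 1989 (2×7 = 14 days in).
March 2, 1990 is 104 days after the start; 104 ÷ 7 = 14 remainder 6. Last occurrence in the window: #15 on February 24, 1990.
Occurrences #3 through #15: 13 in total.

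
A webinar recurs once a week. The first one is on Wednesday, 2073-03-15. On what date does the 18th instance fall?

2073-07-12

The 18th occurrence is 17 intervals after the first: 17 × 7 = 119 days after 2073-03-15.
March has 31 days — 16 days to the end of March leaves 103.
April has 30 days (73 left).
May has 31 days (42 left).
June has 30 days (12 left).
12 days into July → 2073-07-12.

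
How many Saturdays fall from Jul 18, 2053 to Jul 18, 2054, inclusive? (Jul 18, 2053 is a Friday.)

53

Jul 18, 2053 is a Friday; the first Saturday on or after it is Jul 19, 2053 (1 day later).
From Jul 19, 2053 to Jul 18, 2054: 165 + 199 = 364 days (rest of 2053, to Jul 18, 2054 in 2054).
364 ÷ 7 = 52 full weeks with remainder 0, so 52 more Saturdays after the first → 53.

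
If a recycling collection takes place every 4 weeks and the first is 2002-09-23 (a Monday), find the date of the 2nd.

The 2nd occurrence is 1 interval after the first: 1 × 28 = 28 days after 2002-09-23.
September has 30 days — 7 days to the end of September leaves 21.
21 days into October → 2002-10-21.

2002-10-21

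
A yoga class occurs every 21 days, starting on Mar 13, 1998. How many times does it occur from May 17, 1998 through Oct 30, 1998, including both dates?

8

Occurrences land 21·i days after Mar 13, 1998 for i = 0, 1, 2, …
May 17, 1998 is 65 days after the start; 65 ÷ 21 = 3 remainder 2; since the remainder is 2, round up to i = 4. First occurrence in the window: #5 on Jun 5, 1998 (4×21 = 84 days in).
Oct 30, 1998 is 231 days after the start; 231 ÷ 21 = 11 remainder 0. Last occurrence in the window: #12 on Oct 30, 1998.
Occurrences #5 through #12: 8 in total.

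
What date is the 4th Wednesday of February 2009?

February 2009 begins on a Sunday, so the first Wednesday is February 4 (3 days later).
The 4th Wednesday is 3 weeks later: 4 + 21 = 25.

25 February 2009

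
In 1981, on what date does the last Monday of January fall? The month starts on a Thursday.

January 1981 begins on a Thursday, so the first Monday is January 5 (4 days later).
January 1981 has 31 days. Adding weeks: 5, 12, 19, 26 — the last one ≤ 31 is the 26th.

26 January 1981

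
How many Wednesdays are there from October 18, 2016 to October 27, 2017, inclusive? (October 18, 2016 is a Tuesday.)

54

October 18, 2016 is a Tuesday; the first Wednesday on or after it is October 19, 2016 (1 day later).
From October 19, 2016 to October 27, 2017: 73 + 300 = 373 days (rest of 2016, to October 27, 2017 in 2017).
373 ÷ 7 = 53 full weeks with remainder 2, so 53 more Wednesdays after the first → 54.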